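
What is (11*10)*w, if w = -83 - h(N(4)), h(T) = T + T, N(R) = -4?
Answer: -8250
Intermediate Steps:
h(T) = 2*T
w = -75 (w = -83 - 2*(-4) = -83 - 1*(-8) = -83 + 8 = -75)
(11*10)*w = (11*10)*(-75) = 110*(-75) = -8250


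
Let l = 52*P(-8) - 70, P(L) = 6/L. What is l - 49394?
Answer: -49503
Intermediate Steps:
l = -109 (l = 52*(6/(-8)) - 70 = 52*(6*(-⅛)) - 70 = 52*(-¾) - 70 = -39 - 70 = -109)
l - 49394 = -109 - 49394 = -49503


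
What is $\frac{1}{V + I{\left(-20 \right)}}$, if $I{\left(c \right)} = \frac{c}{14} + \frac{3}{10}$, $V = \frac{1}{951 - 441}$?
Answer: $- \frac{1785}{2011} \approx -0.88762$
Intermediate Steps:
$V = \frac{1}{510} \approx 0.0019608$
$I{\left(c \right)} = \frac{3}{10} + \frac{c}{14}$ ($I{\left(c \right)} = c \frac{1}{14} + 3 \cdot \frac{1}{10} = \frac{c}{14} + \frac{3}{10} = \frac{3}{10} + \frac{c}{14}$)
$\frac{1}{V + I{\left(-20 \right)}} = \frac{1}{\frac{1}{510} + \left(\frac{3}{10} + \frac{1}{14} \left(-20\right)\right)} = \frac{1}{\frac{1}{510} + \left(\frac{3}{10} - \frac{10}{7}\right)} = \frac{1}{\frac{1}{510} - \frac{79}{70}} = \frac{1}{- \frac{2011}{1785}} = - \frac{1785}{2011}$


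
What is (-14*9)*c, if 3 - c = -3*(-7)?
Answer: 2268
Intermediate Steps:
c = -18 (c = 3 - (-3)*(-7) = 3 - 1*21 = 3 - 21 = -18)
(-14*9)*c = -14*9*(-18) = -126*(-18) = 2268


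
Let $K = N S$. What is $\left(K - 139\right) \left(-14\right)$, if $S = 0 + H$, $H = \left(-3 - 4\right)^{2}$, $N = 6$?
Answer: $-2170$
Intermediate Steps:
$H = 49$ ($H = \left(-7\right)^{2} = 49$)
$S = 49$ ($S = 0 + 49 = 49$)
$K = 294$ ($K = 6 \cdot 49 = 294$)
$\left(K - 139\right) \left(-14\right) = \left(294 - 139\right) \left(-14\right) = 155 \left(-14\right) = -2170$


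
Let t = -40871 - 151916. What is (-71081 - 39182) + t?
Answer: -303050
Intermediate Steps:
t = -192787
(-71081 - 39182) + t = (-71081 - 39182) - 192787 = -110263 - 192787 = -303050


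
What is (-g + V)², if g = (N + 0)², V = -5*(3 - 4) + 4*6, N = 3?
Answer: 400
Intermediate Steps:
V = 29 (V = -5*(-1) + 24 = 5 + 24 = 29)
g = 9 (g = (3 + 0)² = 3² = 9)
(-g + V)² = (-1*9 + 29)² = (-9 + 29)² = 20² = 400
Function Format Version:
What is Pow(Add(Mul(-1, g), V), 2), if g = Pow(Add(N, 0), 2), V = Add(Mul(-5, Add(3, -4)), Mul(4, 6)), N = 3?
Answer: 400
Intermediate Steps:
V = 29 (V = Add(Mul(-5, -1), 24) = Add(5, 24) = 29)
g = 9 (g = Pow(Add(3, 0), 2) = Pow(3, 2) = 9)
Pow(Add(Mul(-1, g), V), 2) = Pow(Add(Mul(-1, 9), 29), 2) = Pow(Add(-9, 29), 2) = Pow(20, 2) = 400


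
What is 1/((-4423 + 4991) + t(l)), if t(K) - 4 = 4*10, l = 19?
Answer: 1/612 ≈ 0.0016340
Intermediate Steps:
t(K) = 44 (t(K) = 4 + 4*10 = 4 + 40 = 44)
1/((-4423 + 4991) + t(l)) = 1/((-4423 + 4991) + 44) = 1/(568 + 44) = 1/612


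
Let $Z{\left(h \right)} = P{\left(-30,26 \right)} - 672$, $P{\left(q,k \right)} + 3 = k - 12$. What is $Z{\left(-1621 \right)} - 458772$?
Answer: $-459433$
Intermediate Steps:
$P{\left(q,k \right)} = -15 + k$ ($P{\left(q,k \right)} = -3 + \left(k - 12\right) = -3 + \left(-12 + k\right) = -15 + k$)
$Z{\left(h \right)} = -661$ ($Z{\left(h \right)} = \left(-15 + 26\right) - 672 = 11 - 672 = -661$)
$Z{\left(-1621 \right)} - 458772 = -661 - 458772 = -459433$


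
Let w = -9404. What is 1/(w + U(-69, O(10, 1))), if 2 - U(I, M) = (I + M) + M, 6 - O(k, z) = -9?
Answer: -1/9363 ≈ -0.00010680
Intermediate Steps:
O(k, z) = 15 (O(k, z) = 6 - 1*(-9) = 6 + 9 = 15)
U(I, M) = 2 - I - 2*M (U(I, M) = 2 - ((I + M) + M) = 2 - (I + 2*M) = 2 + (-I - 2*M) = 2 - I - 2*M)
1/(w + U(-69, O(10, 1))) = 1/(-9404 + (2 - 1*(-69) - 2*15)) = 1/(-9404 + (2 + 69 - 30)) = 1/(-9404 + 41) = 1/(-9363) = -1/9363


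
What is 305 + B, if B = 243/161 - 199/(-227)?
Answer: 11234035/36547 ≈ 307.39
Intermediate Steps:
B = 87200/36547 (B = 243*(1/161) - 199*(-1/227) = 243/161 + 199/227 = 87200/36547 ≈ 2.3860)
305 + B = 305 + 87200/36547 = 11234035/36547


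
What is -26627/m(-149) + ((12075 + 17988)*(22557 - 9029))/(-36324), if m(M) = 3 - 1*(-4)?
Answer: -317837083/21189 ≈ -15000.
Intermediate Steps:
m(M) = 7 (m(M) = 3 + 4 = 7)
-26627/m(-149) + ((12075 + 17988)*(22557 - 9029))/(-36324) = -26627/7 + ((12075 + 17988)*(22557 - 9029))/(-36324) = -26627*⅐ + (30063*13528)*(-1/36324) = -26627/7 + 406692264*(-1/36324) = -26627/7 - 33891022/3027 = -317837083/21189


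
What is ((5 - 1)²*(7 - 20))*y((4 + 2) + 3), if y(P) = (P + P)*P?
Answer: -33696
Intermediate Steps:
y(P) = 2*P² (y(P) = (2*P)*P = 2*P²)
((5 - 1)²*(7 - 20))*y((4 + 2) + 3) = ((5 - 1)²*(7 - 20))*(2*((4 + 2) + 3)²) = (4²*(-13))*(2*(6 + 3)²) = (16*(-13))*(2*9²) = -416*81 = -208*162 = -33696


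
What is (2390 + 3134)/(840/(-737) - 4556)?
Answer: -1017797/839653 ≈ -1.2122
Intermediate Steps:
(2390 + 3134)/(840/(-737) - 4556) = 5524/(840*(-1/737) - 4556) = 5524/(-840/737 - 4556) = 5524/(-3358612/737) = 5524*(-737/3358612) = -1017797/839653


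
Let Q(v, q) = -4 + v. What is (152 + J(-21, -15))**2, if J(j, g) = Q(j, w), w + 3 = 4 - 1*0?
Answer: 16129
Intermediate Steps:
w = 1 (w = -3 + (4 - 1*0) = -3 + (4 + 0) = -3 + 4 = 1)
J(j, g) = -4 + j
(152 + J(-21, -15))**2 = (152 + (-4 - 21))**2 = (152 - 25)**2 = 127**2 = 16129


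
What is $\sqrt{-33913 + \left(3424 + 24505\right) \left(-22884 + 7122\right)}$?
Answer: $i \sqrt{440250811} \approx 20982.0 i$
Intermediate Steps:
$\sqrt{-33913 + \left(3424 + 24505\right) \left(-22884 + 7122\right)} = \sqrt{-33913 + 27929 \left(-15762\right)} = \sqrt{-33913 - 440216898} = \sqrt{-440250811} = i \sqrt{440250811}$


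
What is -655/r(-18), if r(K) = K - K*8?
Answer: -655/126 ≈ -5.1984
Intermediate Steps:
r(K) = -7*K (r(K) = K - 8*K = -7*K)
-655/r(-18) = -655/((-7*(-18))) = -655/126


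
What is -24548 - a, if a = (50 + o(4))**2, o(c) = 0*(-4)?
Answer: -27048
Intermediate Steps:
o(c) = 0
a = 2500 (a = (50 + 0)**2 = 50**2 = 2500)
-24548 - a = -24548 - 1*2500 = -24548 - 2500 = -27048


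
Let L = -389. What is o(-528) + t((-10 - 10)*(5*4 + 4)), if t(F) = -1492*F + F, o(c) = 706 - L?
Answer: 716775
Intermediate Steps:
o(c) = 1095 (o(c) = 706 - 1*(-389) = 706 + 389 = 1095)
t(F) = -1491*F
o(-528) + t((-10 - 10)*(5*4 + 4)) = 1095 - 1491*(-10 - 10)*(5*4 + 4) = 1095 - (-29820)*(20 + 4) = 1095 - (-29820)*24 = 1095 - 1491*(-480) = 1095 + 715680 = 716775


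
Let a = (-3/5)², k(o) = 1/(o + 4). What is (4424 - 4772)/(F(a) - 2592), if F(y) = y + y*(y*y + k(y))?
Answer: 197562500/1471222263 ≈ 0.13428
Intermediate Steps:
k(o) = 1/(4 + o)
a = 9/25 (a = (-3*⅕)² = (-⅗)² = 9/25 ≈ 0.36000)
F(y) = y + y*(y² + 1/(4 + y)) (F(y) = y + y*(y*y + 1/(4 + y)) = y + y*(y² + 1/(4 + y)))
(4424 - 4772)/(F(a) - 2592) = (4424 - 4772)/(9*(1 + (1 + (9/25)²)*(4 + 9/25))/(25*(4 + 9/25)) - 2592) = -348/(9*(1 + (1 + 81/625)*(109/25))/(25*(109/25)) - 2592) = -348/((9/25)*(25/109)*(1 + (706/625)*(109/25)) - 2592) = -348/((9/25)*(25/109)*(1 + 76954/15625) - 2592) = -348/((9/25)*(25/109)*(92579/15625) - 2592) = -348/(833211/1703125 - 2592) = -348/(-4413666789/1703125) = -348*(-1703125/4413666789) = 197562500/1471222263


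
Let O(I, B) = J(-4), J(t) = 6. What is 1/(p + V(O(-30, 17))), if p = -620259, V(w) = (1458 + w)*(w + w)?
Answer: -1/602691 ≈ -1.6592e-6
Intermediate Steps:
O(I, B) = 6
V(w) = 2*w*(1458 + w) (V(w) = (1458 + w)*(2*w) = 2*w*(1458 + w))
1/(p + V(O(-30, 17))) = 1/(-620259 + 2*6*(1458 + 6)) = 1/(-620259 + 2*6*1464) = 1/(-620259 + 17568) = 1/(-602691) = -1/602691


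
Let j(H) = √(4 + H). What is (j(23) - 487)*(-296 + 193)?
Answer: 50161 - 309*√3 ≈ 49626.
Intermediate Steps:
(j(23) - 487)*(-296 + 193) = (√(4 + 23) - 487)*(-296 + 193) = (√27 - 487)*(-103) = (3*√3 - 487)*(-103) = (-487 + 3*√3)*(-103) = 50161 - 309*√3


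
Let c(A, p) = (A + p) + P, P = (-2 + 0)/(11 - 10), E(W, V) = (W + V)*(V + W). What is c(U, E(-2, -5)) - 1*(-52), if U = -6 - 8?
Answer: 85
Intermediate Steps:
E(W, V) = (V + W)² (E(W, V) = (V + W)*(V + W) = (V + W)²)
U = -14
P = -2 (P = -2/1 = -2*1 = -2)
c(A, p) = -2 + A + p (c(A, p) = (A + p) - 2 = -2 + A + p)
c(U, E(-2, -5)) - 1*(-52) = (-2 - 14 + (-5 - 2)²) - 1*(-52) = (-2 - 14 + (-7)²) + 52 = (-2 - 14 + 49) + 52 = 33 + 52 = 85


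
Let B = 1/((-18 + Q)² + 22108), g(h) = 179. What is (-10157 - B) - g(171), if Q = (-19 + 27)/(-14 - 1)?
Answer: -52213172449/5051584 ≈ -10336.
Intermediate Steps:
Q = -8/15 (Q = 8/(-15) = 8*(-1/15) = -8/15 ≈ -0.53333)
B = 225/5051584 (B = 1/((-18 - 8/15)² + 22108) = 1/((-278/15)² + 22108) = 1/(77284/225 + 22108) = 1/(5051584/225) = 225/5051584 ≈ 4.4541e-5)
(-10157 - B) - g(171) = (-10157 - 1*225/5051584) - 1*179 = (-10157 - 225/5051584) - 179 = -51308938913/5051584 - 179 = -52213172449/5051584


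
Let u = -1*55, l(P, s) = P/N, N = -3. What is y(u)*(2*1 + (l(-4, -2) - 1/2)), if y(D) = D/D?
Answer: 17/6 ≈ 2.8333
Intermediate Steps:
l(P, s) = -P/3 (l(P, s) = P/(-3) = P*(-⅓) = -P/3)
u = -55
y(D) = 1
y(u)*(2*1 + (l(-4, -2) - 1/2)) = 1*(2*1 + (-⅓*(-4) - 1/2)) = 1*(2 + (4/3 - 1/2)) = 1*(2 + (4/3 - 1*½)) = 1*(2 + (4/3 - ½)) = 1*(2 + ⅚) = 1*(17/6) = 17/6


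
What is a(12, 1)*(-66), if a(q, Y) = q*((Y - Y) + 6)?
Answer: -4752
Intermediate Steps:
a(q, Y) = 6*q (a(q, Y) = q*(0 + 6) = q*6 = 6*q)
a(12, 1)*(-66) = (6*12)*(-66) = 72*(-66) = -4752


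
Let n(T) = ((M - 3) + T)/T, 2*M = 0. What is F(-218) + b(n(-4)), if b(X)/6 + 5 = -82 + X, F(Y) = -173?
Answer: -1369/2 ≈ -684.50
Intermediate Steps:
M = 0 (M = (1/2)*0 = 0)
n(T) = (-3 + T)/T (n(T) = ((0 - 3) + T)/T = (-3 + T)/T)
b(X) = -522 + 6*X (b(X) = -30 + 6*(-82 + X) = -30 + (-492 + 6*X) = -522 + 6*X)
F(-218) + b(n(-4)) = -173 + (-522 + 6*((-3 - 4)/(-4))) = -173 + (-522 + 6*(-1/4*(-7))) = -173 + (-522 + 6*(7/4)) = -173 + (-522 + 21/2) = -173 - 1023/2 = -1369/2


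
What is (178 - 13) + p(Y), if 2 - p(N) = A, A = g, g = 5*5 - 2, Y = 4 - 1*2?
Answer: 144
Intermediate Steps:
Y = 2 (Y = 4 - 2 = 2)
g = 23 (g = 25 - 2 = 23)
A = 23
p(N) = -21 (p(N) = 2 - 1*23 = 2 - 23 = -21)
(178 - 13) + p(Y) = (178 - 13) - 21 = 165 - 21 = 144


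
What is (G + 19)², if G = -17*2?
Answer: 225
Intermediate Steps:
G = -34
(G + 19)² = (-34 + 19)² = (-15)² = 225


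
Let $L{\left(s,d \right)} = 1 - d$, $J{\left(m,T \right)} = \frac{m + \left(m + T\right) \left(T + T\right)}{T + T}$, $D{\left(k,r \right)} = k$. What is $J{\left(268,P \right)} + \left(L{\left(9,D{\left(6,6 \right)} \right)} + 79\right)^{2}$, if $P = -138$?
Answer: $\frac{386747}{69} \approx 5605.0$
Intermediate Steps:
$J{\left(m,T \right)} = \frac{m + 2 T \left(T + m\right)}{2 T}$ ($J{\left(m,T \right)} = \frac{m + \left(T + m\right) 2 T}{2 T} = \left(m + 2 T \left(T + m\right)\right) \frac{1}{2 T} = \frac{m + 2 T \left(T + m\right)}{2 T}$)
$J{\left(268,P \right)} + \left(L{\left(9,D{\left(6,6 \right)} \right)} + 79\right)^{2} = \left(-138 + 268 + \frac{1}{2} \cdot 268 \frac{1}{-138}\right) + \left(\left(1 - 6\right) + 79\right)^{2} = \left(-138 + 268 + \frac{1}{2} \cdot 268 \left(- \frac{1}{138}\right)\right) + \left(\left(1 - 6\right) + 79\right)^{2} = \left(-138 + 268 - \frac{67}{69}\right) + \left(-5 + 79\right)^{2} = \frac{8903}{69} + 74^{2} = \frac{8903}{69} + 5476 = \frac{386747}{69}$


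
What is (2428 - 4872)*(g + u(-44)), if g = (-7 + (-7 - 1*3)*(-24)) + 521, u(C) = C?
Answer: -1735240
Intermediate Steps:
g = 754 (g = (-7 + (-7 - 3)*(-24)) + 521 = (-7 - 10*(-24)) + 521 = (-7 + 240) + 521 = 233 + 521 = 754)
(2428 - 4872)*(g + u(-44)) = (2428 - 4872)*(754 - 44) = -2444*710 = -1735240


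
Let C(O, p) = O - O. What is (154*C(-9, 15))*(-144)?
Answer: 0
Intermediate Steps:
C(O, p) = 0
(154*C(-9, 15))*(-144) = (154*0)*(-144) = 0*(-144) = 0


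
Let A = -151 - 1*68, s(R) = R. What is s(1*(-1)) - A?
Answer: 218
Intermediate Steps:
A = -219 (A = -151 - 68 = -219)
s(1*(-1)) - A = 1*(-1) - 1*(-219) = -1 + 219 = 218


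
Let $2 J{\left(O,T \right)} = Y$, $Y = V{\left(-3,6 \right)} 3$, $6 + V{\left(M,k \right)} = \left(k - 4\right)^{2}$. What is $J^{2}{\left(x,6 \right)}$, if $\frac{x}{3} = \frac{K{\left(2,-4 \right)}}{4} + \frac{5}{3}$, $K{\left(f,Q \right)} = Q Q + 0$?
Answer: $9$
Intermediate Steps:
$K{\left(f,Q \right)} = Q^{2}$ ($K{\left(f,Q \right)} = Q^{2} + 0 = Q^{2}$)
$V{\left(M,k \right)} = -6 + \left(-4 + k\right)^{2}$ ($V{\left(M,k \right)} = -6 + \left(k - 4\right)^{2} = -6 + \left(-4 + k\right)^{2}$)
$x = 17$ ($x = 3 \left(\frac{\left(-4\right)^{2}}{4} + \frac{5}{3}\right) = 3 \left(16 \cdot \frac{1}{4} + 5 \cdot \frac{1}{3}\right) = 3 \left(4 + \frac{5}{3}\right) = 3 \cdot \frac{17}{3} = 17$)
$Y = -6$ ($Y = \left(-6 + \left(-4 + 6\right)^{2}\right) 3 = \left(-6 + 2^{2}\right) 3 = \left(-6 + 4\right) 3 = \left(-2\right) 3 = -6$)
$J{\left(O,T \right)} = -3$ ($J{\left(O,T \right)} = \frac{1}{2} \left(-6\right) = -3$)
$J^{2}{\left(x,6 \right)} = \left(-3\right)^{2} = 9$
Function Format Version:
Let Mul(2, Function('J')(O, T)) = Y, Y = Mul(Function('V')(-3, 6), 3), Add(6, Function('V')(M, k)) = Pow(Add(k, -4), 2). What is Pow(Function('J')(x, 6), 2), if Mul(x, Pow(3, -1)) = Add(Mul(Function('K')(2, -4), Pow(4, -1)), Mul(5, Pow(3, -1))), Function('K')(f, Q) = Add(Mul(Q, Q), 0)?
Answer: 9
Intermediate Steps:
Function('K')(f, Q) = Pow(Q, 2) (Function('K')(f, Q) = Add(Pow(Q, 2), 0) = Pow(Q, 2))
Function('V')(M, k) = Add(-6, Pow(Add(-4, k), 2)) (Function('V')(M, k) = Add(-6, Pow(Add(k, -4), 2)) = Add(-6, Pow(Add(-4, k), 2)))
x = 17 (x = Mul(3, Add(Mul(Pow(-4, 2), Pow(4, -1)), Mul(5, Pow(3, -1)))) = Mul(3, Add(Mul(16, Rational(1, 4)), Mul(5, Rational(1, 3)))) = Mul(3, Add(4, Rational(5, 3))) = Mul(3, Rational(17, 3)) = 17)
Y = -6 (Y = Mul(Add(-6, Pow(Add(-4, 6), 2)), 3) = Mul(Add(-6, Pow(2, 2)), 3) = Mul(Add(-6, 4), 3) = Mul(-2, 3) = -6)
Function('J')(O, T) = -3 (Function('J')(O, T) = Mul(Rational(1, 2), -6) = -3)
Pow(Function('J')(x, 6), 2) = Pow(-3, 2) = 9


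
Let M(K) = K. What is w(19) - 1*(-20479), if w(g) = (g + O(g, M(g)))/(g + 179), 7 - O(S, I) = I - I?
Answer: 2027434/99 ≈ 20479.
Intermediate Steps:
O(S, I) = 7 (O(S, I) = 7 - (I - I) = 7 - 1*0 = 7 + 0 = 7)
w(g) = (7 + g)/(179 + g) (w(g) = (g + 7)/(g + 179) = (7 + g)/(179 + g))
w(19) - 1*(-20479) = (7 + 19)/(179 + 19) - 1*(-20479) = 26/198 + 20479 = (1/198)*26 + 20479 = 13/99 + 20479 = 2027434/99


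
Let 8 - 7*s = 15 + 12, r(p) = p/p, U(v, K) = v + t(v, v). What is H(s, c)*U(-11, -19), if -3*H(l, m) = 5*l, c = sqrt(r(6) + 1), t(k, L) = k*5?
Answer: -2090/7 ≈ -298.57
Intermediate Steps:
t(k, L) = 5*k
U(v, K) = 6*v (U(v, K) = v + 5*v = 6*v)
r(p) = 1
c = sqrt(2) (c = sqrt(1 + 1) = sqrt(2) ≈ 1.4142)
s = -19/7 (s = 8/7 - (15 + 12)/7 = 8/7 - 1/7*27 = 8/7 - 27/7 = -19/7 ≈ -2.7143)
H(l, m) = -5*l/3
H(s, c)*U(-11, -19) = (-5/3*(-19/7))*(6*(-11)) = (95/21)*(-66) = -2090/7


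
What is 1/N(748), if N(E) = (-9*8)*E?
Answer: -1/53856 ≈ -1.8568e-5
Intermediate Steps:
N(E) = -72*E
1/N(748) = 1/(-72*748) = 1/(-53856) = -1/53856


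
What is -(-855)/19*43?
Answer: 1935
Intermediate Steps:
-(-855)/19*43 = -45*(-1)*43 = 45*43 = 1935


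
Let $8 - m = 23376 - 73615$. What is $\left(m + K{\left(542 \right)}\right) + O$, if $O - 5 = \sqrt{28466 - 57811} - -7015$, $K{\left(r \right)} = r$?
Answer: $57809 + i \sqrt{29345} \approx 57809.0 + 171.3 i$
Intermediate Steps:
$m = 50247$ ($m = 8 - \left(23376 - 73615\right) = 8 - -50239 = 8 + 50239 = 50247$)
$O = 7020 + i \sqrt{29345}$ ($O = 5 + \left(\sqrt{28466 - 57811} - -7015\right) = 5 + \left(\sqrt{-29345} + 7015\right) = 5 + \left(i \sqrt{29345} + 7015\right) = 5 + \left(7015 + i \sqrt{29345}\right) = 7020 + i \sqrt{29345} \approx 7020.0 + 171.3 i$)
$\left(m + K{\left(542 \right)}\right) + O = \left(50247 + 542\right) + \left(7020 + i \sqrt{29345}\right) = 50789 + \left(7020 + i \sqrt{29345}\right) = 57809 + i \sqrt{29345}$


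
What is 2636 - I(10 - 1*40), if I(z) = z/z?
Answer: 2635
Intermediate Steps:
I(z) = 1
2636 - I(10 - 1*40) = 2636 - 1*1 = 2636 - 1 = 2635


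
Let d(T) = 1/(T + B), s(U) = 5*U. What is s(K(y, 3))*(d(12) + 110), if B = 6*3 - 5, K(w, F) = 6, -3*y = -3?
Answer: 16506/5 ≈ 3301.2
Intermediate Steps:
y = 1 (y = -⅓*(-3) = 1)
B = 13 (B = 18 - 5 = 13)
d(T) = 1/(13 + T) (d(T) = 1/(T + 13) = 1/(13 + T))
s(K(y, 3))*(d(12) + 110) = (5*6)*(1/(13 + 12) + 110) = 30*(1/25 + 110) = 30*(2751/25) = 16506/5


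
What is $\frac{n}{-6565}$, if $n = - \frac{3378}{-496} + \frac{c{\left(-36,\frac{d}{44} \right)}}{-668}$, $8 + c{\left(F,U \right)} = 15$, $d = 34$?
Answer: $- \frac{281629}{271896040} \approx -0.0010358$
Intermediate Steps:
$c{\left(F,U \right)} = 7$ ($c{\left(F,U \right)} = -8 + 15 = 7$)
$n = \frac{281629}{41416}$ ($n = - \frac{3378}{-496} + \frac{7}{-668} = \left(-3378\right) \left(- \frac{1}{496}\right) + 7 \left(- \frac{1}{668}\right) = \frac{1689}{248} - \frac{7}{668} = \frac{281629}{41416} \approx 6.8$)
$\frac{n}{-6565} = \frac{281629}{41416 \left(-6565\right)} = \frac{281629}{41416} \left(- \frac{1}{6565}\right) = - \frac{281629}{271896040}$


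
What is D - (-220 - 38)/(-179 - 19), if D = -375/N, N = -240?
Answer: 137/528 ≈ 0.25947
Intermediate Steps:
D = 25/16 (D = -375/(-240) = -375*(-1/240) = 25/16 ≈ 1.5625)
D - (-220 - 38)/(-179 - 19) = 25/16 - (-220 - 38)/(-179 - 19) = 25/16 - (-258)/(-198) = 25/16 - (-258)*(-1)/198 = 25/16 - 1*43/33 = 25/16 - 43/33 = 137/528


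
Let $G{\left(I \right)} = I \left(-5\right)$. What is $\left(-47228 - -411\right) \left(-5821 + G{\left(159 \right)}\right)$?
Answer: $309741272$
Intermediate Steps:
$G{\left(I \right)} = - 5 I$
$\left(-47228 - -411\right) \left(-5821 + G{\left(159 \right)}\right) = \left(-47228 - -411\right) \left(-5821 - 795\right) = \left(-47228 + 411\right) \left(-5821 - 795\right) = \left(-46817\right) \left(-6616\right) = 309741272$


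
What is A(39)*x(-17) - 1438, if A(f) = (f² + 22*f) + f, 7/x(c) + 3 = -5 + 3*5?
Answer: 980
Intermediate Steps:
x(c) = 1 (x(c) = 7/(-3 + (-5 + 3*5)) = 7/(-3 + (-5 + 15)) = 7/(-3 + 10) = 7/7 = 7*(⅐) = 1)
A(f) = f² + 23*f
A(39)*x(-17) - 1438 = (39*(23 + 39))*1 - 1438 = (39*62)*1 - 1438 = 2418*1 - 1438 = 2418 - 1438 = 980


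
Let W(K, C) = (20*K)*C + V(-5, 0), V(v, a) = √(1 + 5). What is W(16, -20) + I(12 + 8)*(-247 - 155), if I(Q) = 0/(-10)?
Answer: -6400 + √6 ≈ -6397.5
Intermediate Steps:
V(v, a) = √6
I(Q) = 0 (I(Q) = 0*(-⅒) = 0)
W(K, C) = √6 + 20*C*K (W(K, C) = (20*K)*C + √6 = 20*C*K + √6 = √6 + 20*C*K)
W(16, -20) + I(12 + 8)*(-247 - 155) = (√6 + 20*(-20)*16) + 0*(-247 - 155) = (√6 - 6400) + 0*(-402) = (-6400 + √6) + 0 = -6400 + √6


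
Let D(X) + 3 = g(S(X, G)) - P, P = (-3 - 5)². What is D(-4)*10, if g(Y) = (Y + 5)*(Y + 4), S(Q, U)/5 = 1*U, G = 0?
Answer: -470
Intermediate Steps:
S(Q, U) = 5*U (S(Q, U) = 5*(1*U) = 5*U)
g(Y) = (4 + Y)*(5 + Y) (g(Y) = (5 + Y)*(4 + Y) = (4 + Y)*(5 + Y))
P = 64 (P = (-8)² = 64)
D(X) = -47 (D(X) = -3 + ((20 + (5*0)² + 9*(5*0)) - 1*64) = -3 + ((20 + 0² + 9*0) - 64) = -3 + ((20 + 0 + 0) - 64) = -3 + (20 - 64) = -3 - 44 = -47)
D(-4)*10 = -47*10 = -470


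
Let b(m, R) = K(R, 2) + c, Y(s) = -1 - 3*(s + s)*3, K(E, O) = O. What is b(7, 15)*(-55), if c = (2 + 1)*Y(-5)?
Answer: -14795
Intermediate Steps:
Y(s) = -1 - 18*s (Y(s) = -1 - 6*s*3 = -1 - 18*s)
c = 267 (c = (2 + 1)*(-1 - 18*(-5)) = 3*(-1 + 90) = 3*89 = 267)
b(m, R) = 269 (b(m, R) = 2 + 267 = 269)
b(7, 15)*(-55) = 269*(-55) = -14795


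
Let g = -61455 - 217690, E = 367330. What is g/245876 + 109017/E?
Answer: -37866834479/45158815540 ≈ -0.83853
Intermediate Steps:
g = -279145
g/245876 + 109017/E = -279145/245876 + 109017/367330 = -37866834479/45158815540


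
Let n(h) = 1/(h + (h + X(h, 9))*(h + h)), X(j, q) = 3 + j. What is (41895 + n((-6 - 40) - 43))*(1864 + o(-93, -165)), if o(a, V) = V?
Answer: 2210909712604/31061 ≈ 7.1180e+7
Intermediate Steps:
n(h) = 1/(h + 2*h*(3 + 2*h)) (n(h) = 1/(h + (h + (3 + h))*(h + h)) = 1/(h + (3 + 2*h)*(2*h)) = 1/(h + 2*h*(3 + 2*h)))
(41895 + n((-6 - 40) - 43))*(1864 + o(-93, -165)) = (41895 + 1/(((-6 - 40) - 43)*(7 + 4*((-6 - 40) - 43))))*(1864 - 165) = (41895 + 1/((-46 - 43)*(7 + 4*(-46 - 43))))*1699 = (41895 + 1/((-89)*(7 + 4*(-89))))*1699 = (41895 - 1/(89*(7 - 356)))*1699 = (41895 - 1/89/(-349))*1699 = (41895 - 1/89*(-1/349))*1699 = (41895 + 1/31061)*1699 = (1301300596/31061)*1699 = 2210909712604/31061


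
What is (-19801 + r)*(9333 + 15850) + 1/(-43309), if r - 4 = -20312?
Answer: -43744902789624/43309 ≈ -1.0101e+9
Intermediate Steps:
r = -20308 (r = 4 - 20312 = -20308)
(-19801 + r)*(9333 + 15850) + 1/(-43309) = (-19801 - 20308)*(9333 + 15850) + 1/(-43309) = -40109*25183 - 1/43309 = -1010064947 - 1/43309 = -43744902789624/43309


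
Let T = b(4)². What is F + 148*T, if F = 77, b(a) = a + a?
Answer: 9549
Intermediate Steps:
b(a) = 2*a
T = 64 (T = (2*4)² = 8² = 64)
F + 148*T = 77 + 148*64 = 77 + 9472 = 9549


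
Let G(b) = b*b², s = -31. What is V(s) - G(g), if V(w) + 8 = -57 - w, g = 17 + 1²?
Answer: -5866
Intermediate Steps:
g = 18 (g = 17 + 1 = 18)
G(b) = b³
V(w) = -65 - w (V(w) = -8 + (-57 - w) = -65 - w)
V(s) - G(g) = (-65 - 1*(-31)) - 1*18³ = (-65 + 31) - 1*5832 = -34 - 5832 = -5866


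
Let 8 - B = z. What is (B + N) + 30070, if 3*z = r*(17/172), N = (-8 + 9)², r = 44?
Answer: 3880004/129 ≈ 30078.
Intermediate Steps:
N = 1 (N = 1² = 1)
z = 187/129 (z = (44*(17/172))/3 = (⅓)*(187/43) = 187/129 ≈ 1.4496)
B = 845/129 (B = 8 - 1*187/129 = 8 - 187/129 = 845/129 ≈ 6.5504)
(B + N) + 30070 = (845/129 + 1) + 30070 = 974/129 + 30070 = 3880004/129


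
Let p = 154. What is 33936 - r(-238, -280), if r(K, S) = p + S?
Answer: 34062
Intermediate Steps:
r(K, S) = 154 + S
33936 - r(-238, -280) = 33936 - (154 - 280) = 33936 - 1*(-126) = 33936 + 126 = 34062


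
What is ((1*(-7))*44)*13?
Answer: -4004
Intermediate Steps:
((1*(-7))*44)*13 = -7*44*13 = -308*13 = -4004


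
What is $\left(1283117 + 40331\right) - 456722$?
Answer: $866726$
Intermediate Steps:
$\left(1283117 + 40331\right) - 456722 = 1323448 - 456722 = 866726$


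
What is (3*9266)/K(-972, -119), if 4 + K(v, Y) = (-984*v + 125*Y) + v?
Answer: 27798/940597 ≈ 0.029554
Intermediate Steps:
K(v, Y) = -4 - 983*v + 125*Y (K(v, Y) = -4 + ((-984*v + 125*Y) + v) = -4 + (-983*v + 125*Y) = -4 - 983*v + 125*Y)
(3*9266)/K(-972, -119) = (3*9266)/(-4 - 983*(-972) + 125*(-119)) = 27798/(-4 + 955476 - 14875) = 27798/940597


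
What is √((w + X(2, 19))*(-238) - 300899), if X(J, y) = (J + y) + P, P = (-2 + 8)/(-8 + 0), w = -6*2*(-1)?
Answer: I*√1234298/2 ≈ 555.5*I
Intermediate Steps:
w = 12 (w = -12*(-1) = 12)
P = -¾ (P = 6/(-8) = 6*(-⅛) = -¾ ≈ -0.75000)
X(J, y) = -¾ + J + y (X(J, y) = (J + y) - ¾ = -¾ + J + y)
√((w + X(2, 19))*(-238) - 300899) = √((12 + (-¾ + 2 + 19))*(-238) - 300899) = √((12 + 81/4)*(-238) - 300899) = √((129/4)*(-238) - 300899) = √(-15351/2 - 300899) = √(-617149/2) = I*√1234298/2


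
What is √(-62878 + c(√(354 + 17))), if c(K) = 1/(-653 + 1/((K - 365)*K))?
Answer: √(15232950407 - 14986657275*√371)/√(-242262 + 238345*√371) ≈ 250.75*I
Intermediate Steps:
c(K) = 1/(-653 + 1/(K*(-365 + K))) (c(K) = 1/(-653 + 1/((-365 + K)*K)) = 1/(-653 + 1/(K*(-365 + K))))
√(-62878 + c(√(354 + 17))) = √(-62878 + √(354 + 17)*(-365 + √(354 + 17))/(1 - 653*(√(354 + 17))² + 238345*√(354 + 17))) = √(-62878 + √371*(-365 + √371)/(1 - 653*(√371)² + 238345*√371)) = √(-62878 + √371*(-365 + √371)/(1 - 653*371 + 238345*√371)) = √(-62878 + √371*(-365 + √371)/(1 - 242263 + 238345*√371)) = √(-62878 + √371*(-365 + √371)/(-242262 + 238345*√371))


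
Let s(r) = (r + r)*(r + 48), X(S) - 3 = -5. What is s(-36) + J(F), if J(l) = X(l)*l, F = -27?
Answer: -810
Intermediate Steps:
X(S) = -2 (X(S) = 3 - 5 = -2)
s(r) = 2*r*(48 + r) (s(r) = (2*r)*(48 + r) = 2*r*(48 + r))
J(l) = -2*l
s(-36) + J(F) = 2*(-36)*(48 - 36) - 2*(-27) = 2*(-36)*12 + 54 = -864 + 54 = -810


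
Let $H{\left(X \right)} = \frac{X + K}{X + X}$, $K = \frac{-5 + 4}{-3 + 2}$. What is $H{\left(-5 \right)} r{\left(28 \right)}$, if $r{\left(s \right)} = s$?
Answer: $\frac{56}{5} \approx 11.2$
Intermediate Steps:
$K = 1$ ($K = - \frac{1}{-1} = \left(-1\right) \left(-1\right) = 1$)
$H{\left(X \right)} = \frac{1 + X}{2 X}$ ($H{\left(X \right)} = \frac{X + 1}{X + X} = \frac{1 + X}{2 X}$)
$H{\left(-5 \right)} r{\left(28 \right)} = \frac{1 - 5}{2 \left(-5\right)} 28 = \frac{1}{2} \left(- \frac{1}{5}\right) \left(-4\right) 28 = \frac{2}{5} \cdot 28 = \frac{56}{5}$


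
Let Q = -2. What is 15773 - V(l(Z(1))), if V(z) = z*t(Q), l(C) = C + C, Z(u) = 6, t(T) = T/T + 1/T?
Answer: 15767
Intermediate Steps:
t(T) = 1 + 1/T
l(C) = 2*C
V(z) = z/2 (V(z) = z*((1 - 2)/(-2)) = z*(-½*(-1)) = z*(½) = z/2)
15773 - V(l(Z(1))) = 15773 - 2*6/2 = 15773 - 12/2 = 15773 - 1*6 = 15773 - 6 = 15767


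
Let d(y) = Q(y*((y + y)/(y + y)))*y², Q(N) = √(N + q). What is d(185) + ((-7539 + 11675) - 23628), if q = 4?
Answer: -19492 + 102675*√21 ≈ 4.5102e+5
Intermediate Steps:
Q(N) = √(4 + N) (Q(N) = √(N + 4) = √(4 + N))
d(y) = y²*√(4 + y) (d(y) = √(4 + y*((y + y)/(y + y)))*y² = √(4 + y*((2*y)/((2*y))))*y² = √(4 + y*((2*y)*(1/(2*y))))*y² = √(4 + y*1)*y² = √(4 + y)*y² = y²*√(4 + y))
d(185) + ((-7539 + 11675) - 23628) = 185²*√(4 + 185) + ((-7539 + 11675) - 23628) = 34225*√189 + (4136 - 23628) = 34225*(3*√21) - 19492 = 102675*√21 - 19492 = -19492 + 102675*√21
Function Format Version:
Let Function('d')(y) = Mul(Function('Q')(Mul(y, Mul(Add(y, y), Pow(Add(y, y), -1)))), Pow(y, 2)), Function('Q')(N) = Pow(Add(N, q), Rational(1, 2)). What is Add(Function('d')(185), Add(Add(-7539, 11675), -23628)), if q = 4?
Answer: Add(-19492, Mul(102675, Pow(21, Rational(1, 2)))) ≈ 4.5102e+5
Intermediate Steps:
Function('Q')(N) = Pow(Add(4, N), Rational(1, 2)) (Function('Q')(N) = Pow(Add(N, 4), Rational(1, 2)) = Pow(Add(4, N), Rational(1, 2)))
Function('d')(y) = Mul(Pow(y, 2), Pow(Add(4, y), Rational(1, 2))) (Function('d')(y) = Mul(Pow(Add(4, Mul(y, Mul(Add(y, y), Pow(Add(y, y), -1)))), Rational(1, 2)), Pow(y, 2)) = Mul(Pow(Add(4, Mul(y, Mul(Mul(2, y), Pow(Mul(2, y), -1)))), Rational(1, 2)), Pow(y, 2)) = Mul(Pow(Add(4, Mul(y, Mul(Mul(2, y), Mul(Rational(1, 2), Pow(y, -1))))), Rational(1, 2)), Pow(y, 2)) = Mul(Pow(Add(4, Mul(y, 1)), Rational(1, 2)), Pow(y, 2)) = Mul(Pow(Add(4, y), Rational(1, 2)), Pow(y, 2)) = Mul(Pow(y, 2), Pow(Add(4, y), Rational(1, 2))))
Add(Function('d')(185), Add(Add(-7539, 11675), -23628)) = Add(Mul(Pow(185, 2), Pow(Add(4, 185), Rational(1, 2))), Add(Add(-7539, 11675), -23628)) = Add(Mul(34225, Pow(189, Rational(1, 2))), Add(4136, -23628)) = Add(Mul(34225, Mul(3, Pow(21, Rational(1, 2)))), -19492) = Add(Mul(102675, Pow(21, Rational(1, 2))), -19492) = Add(-19492, Mul(102675, Pow(21, Rational(1, 2))))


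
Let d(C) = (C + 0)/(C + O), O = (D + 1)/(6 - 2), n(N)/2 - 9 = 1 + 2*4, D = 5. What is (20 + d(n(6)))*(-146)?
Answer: -76504/25 ≈ -3060.2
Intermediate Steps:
n(N) = 36 (n(N) = 18 + 2*(1 + 2*4) = 18 + 2*(1 + 8) = 18 + 2*9 = 18 + 18 = 36)
O = 3/2 (O = (5 + 1)/(6 - 2) = 6/4 = 6*(1/4) = 3/2 ≈ 1.5000)
d(C) = C/(3/2 + C) (d(C) = (C + 0)/(C + 3/2) = C/(3/2 + C))
(20 + d(n(6)))*(-146) = (20 + 2*36/(3 + 2*36))*(-146) = (20 + 2*36/(3 + 72))*(-146) = (20 + 2*36/75)*(-146) = (20 + 2*36*(1/75))*(-146) = (20 + 24/25)*(-146) = (524/25)*(-146) = -76504/25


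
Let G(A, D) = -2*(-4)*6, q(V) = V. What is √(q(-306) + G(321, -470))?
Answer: I*√258 ≈ 16.062*I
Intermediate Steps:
G(A, D) = 48 (G(A, D) = 8*6 = 48)
√(q(-306) + G(321, -470)) = √(-306 + 48) = √(-258) = I*√258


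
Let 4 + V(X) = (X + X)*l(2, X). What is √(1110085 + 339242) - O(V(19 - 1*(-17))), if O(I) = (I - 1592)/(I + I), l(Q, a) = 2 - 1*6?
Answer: -471/146 + √1449327 ≈ 1200.7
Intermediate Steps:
l(Q, a) = -4 (l(Q, a) = 2 - 6 = -4)
V(X) = -4 - 8*X (V(X) = -4 + (X + X)*(-4) = -4 + (2*X)*(-4) = -4 - 8*X)
O(I) = (-1592 + I)/(2*I) (O(I) = (-1592 + I)/((2*I)) = (-1592 + I)*(1/(2*I)) = (-1592 + I)/(2*I))
√(1110085 + 339242) - O(V(19 - 1*(-17))) = √(1110085 + 339242) - (-1592 + (-4 - 8*(19 - 1*(-17))))/(2*(-4 - 8*(19 - 1*(-17)))) = √1449327 - (-1592 + (-4 - 8*(19 + 17)))/(2*(-4 - 8*(19 + 17))) = √1449327 - (-1592 + (-4 - 8*36))/(2*(-4 - 8*36)) = √1449327 - (-1592 + (-4 - 288))/(2*(-4 - 288)) = √1449327 - (-1592 - 292)/(2*(-292)) = √1449327 - (-1)*(-1884)/(2*292) = √1449327 - 1*471/146 = √1449327 - 471/146 = -471/146 + √1449327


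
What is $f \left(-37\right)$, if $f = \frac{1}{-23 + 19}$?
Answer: $\frac{37}{4} \approx 9.25$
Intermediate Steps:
$f = - \frac{1}{4}$ ($f = \frac{1}{-4} = - \frac{1}{4} \approx -0.25$)
$f \left(-37\right) = \left(- \frac{1}{4}\right) \left(-37\right) = \frac{37}{4}$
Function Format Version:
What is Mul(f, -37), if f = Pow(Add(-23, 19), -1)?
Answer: Rational(37, 4) ≈ 9.2500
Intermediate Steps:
f = Rational(-1, 4) (f = Pow(-4, -1) = Rational(-1, 4) ≈ -0.25000)
Mul(f, -37) = Mul(Rational(-1, 4), -37) = Rational(37, 4)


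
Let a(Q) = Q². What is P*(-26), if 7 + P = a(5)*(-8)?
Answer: 5382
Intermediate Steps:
P = -207 (P = -7 + 5²*(-8) = -7 + 25*(-8) = -7 - 200 = -207)
P*(-26) = -207*(-26) = 5382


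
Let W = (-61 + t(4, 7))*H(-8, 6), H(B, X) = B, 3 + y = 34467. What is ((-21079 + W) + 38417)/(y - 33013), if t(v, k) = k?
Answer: 17770/1451 ≈ 12.247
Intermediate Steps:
y = 34464 (y = -3 + 34467 = 34464)
W = 432 (W = (-61 + 7)*(-8) = -54*(-8) = 432)
((-21079 + W) + 38417)/(y - 33013) = ((-21079 + 432) + 38417)/(34464 - 33013) = (-20647 + 38417)/1451 = 17770*(1/1451) = 17770/1451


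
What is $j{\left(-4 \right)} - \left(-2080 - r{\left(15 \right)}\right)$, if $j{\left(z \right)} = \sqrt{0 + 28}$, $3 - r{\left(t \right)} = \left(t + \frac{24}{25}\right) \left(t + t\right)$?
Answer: $\frac{8021}{5} + 2 \sqrt{7} \approx 1609.5$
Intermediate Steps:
$r{\left(t \right)} = 3 - 2 t \left(\frac{24}{25} + t\right)$ ($r{\left(t \right)} = 3 - \left(t + \frac{24}{25}\right) \left(t + t\right) = 3 - \left(t + 24 \cdot \frac{1}{25}\right) 2 t = 3 - \left(t + \frac{24}{25}\right) 2 t = 3 - \left(\frac{24}{25} + t\right) 2 t = 3 - 2 t \left(\frac{24}{25} + t\right)$)
$j{\left(z \right)} = 2 \sqrt{7}$ ($j{\left(z \right)} = \sqrt{28} = 2 \sqrt{7}$)
$j{\left(-4 \right)} - \left(-2080 - r{\left(15 \right)}\right) = 2 \sqrt{7} - \left(-2080 - \left(3 - 2 \cdot 15^{2} - \frac{144}{5}\right)\right) = 2 \sqrt{7} - \left(-2080 - \left(3 - 450 - \frac{144}{5}\right)\right) = 2 \sqrt{7} - \left(-2080 - - \frac{2379}{5}\right) = 2 \sqrt{7} - \left(-2080 + \frac{2379}{5}\right) = 2 \sqrt{7} - - \frac{8021}{5} = 2 \sqrt{7} + \frac{8021}{5} = \frac{8021}{5} + 2 \sqrt{7}$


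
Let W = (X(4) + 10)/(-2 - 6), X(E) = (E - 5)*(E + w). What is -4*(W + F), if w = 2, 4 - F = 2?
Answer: -6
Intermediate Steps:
F = 2 (F = 4 - 1*2 = 4 - 2 = 2)
X(E) = (-5 + E)*(2 + E) (X(E) = (E - 5)*(E + 2) = (-5 + E)*(2 + E))
W = -½ (W = ((-10 + 4² - 3*4) + 10)/(-2 - 6) = ((-10 + 16 - 12) + 10)/(-8) = (-6 + 10)*(-⅛) = 4*(-⅛) = -½ ≈ -0.50000)
-4*(W + F) = -4*(-½ + 2) = -4*3/2 = -6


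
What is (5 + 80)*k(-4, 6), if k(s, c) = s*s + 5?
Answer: 1785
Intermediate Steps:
k(s, c) = 5 + s² (k(s, c) = s² + 5 = 5 + s²)
(5 + 80)*k(-4, 6) = (5 + 80)*(5 + (-4)²) = 85*(5 + 16) = 85*21 = 1785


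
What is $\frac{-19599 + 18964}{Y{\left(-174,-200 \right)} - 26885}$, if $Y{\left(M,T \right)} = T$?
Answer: $\frac{127}{5417} \approx 0.023445$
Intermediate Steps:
$\frac{-19599 + 18964}{Y{\left(-174,-200 \right)} - 26885} = \frac{-19599 + 18964}{-200 - 26885} = - \frac{635}{-200 - 26885} = - \frac{635}{-27085} = \left(-635\right) \left(- \frac{1}{27085}\right) = \frac{127}{5417}$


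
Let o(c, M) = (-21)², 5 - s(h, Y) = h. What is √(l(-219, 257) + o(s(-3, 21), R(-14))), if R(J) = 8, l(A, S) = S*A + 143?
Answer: I*√55699 ≈ 236.01*I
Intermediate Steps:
l(A, S) = 143 + A*S (l(A, S) = A*S + 143 = 143 + A*S)
s(h, Y) = 5 - h
o(c, M) = 441
√(l(-219, 257) + o(s(-3, 21), R(-14))) = √((143 - 219*257) + 441) = √((143 - 56283) + 441) = √(-56140 + 441) = √(-55699) = I*√55699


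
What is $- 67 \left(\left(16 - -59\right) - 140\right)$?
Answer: $4355$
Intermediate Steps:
$- 67 \left(\left(16 - -59\right) - 140\right) = - 67 \left(\left(16 + 59\right) - 140\right) = - 67 \left(75 - 140\right) = \left(-67\right) \left(-65\right) = 4355$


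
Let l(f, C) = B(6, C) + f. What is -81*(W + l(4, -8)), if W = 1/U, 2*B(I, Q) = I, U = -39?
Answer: -7344/13 ≈ -564.92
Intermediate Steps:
B(I, Q) = I/2
l(f, C) = 3 + f (l(f, C) = (½)*6 + f = 3 + f)
W = -1/39 (W = 1/(-39) = -1/39 ≈ -0.025641)
-81*(W + l(4, -8)) = -81*(-1/39 + (3 + 4)) = -81*(-1/39 + 7) = -81*272/39 = -7344/13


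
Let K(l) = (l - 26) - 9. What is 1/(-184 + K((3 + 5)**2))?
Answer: -1/155 ≈ -0.0064516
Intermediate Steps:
K(l) = -35 + l (K(l) = (-26 + l) - 9 = -35 + l)
1/(-184 + K((3 + 5)**2)) = 1/(-184 + (-35 + (3 + 5)**2)) = 1/(-184 + (-35 + 8**2)) = 1/(-184 + (-35 + 64)) = 1/(-184 + 29) = 1/(-155) = -1/155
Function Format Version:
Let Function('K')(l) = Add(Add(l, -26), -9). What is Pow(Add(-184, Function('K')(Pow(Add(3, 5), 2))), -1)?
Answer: Rational(-1, 155) ≈ -0.0064516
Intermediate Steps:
Function('K')(l) = Add(-35, l) (Function('K')(l) = Add(Add(-26, l), -9) = Add(-35, l))
Pow(Add(-184, Function('K')(Pow(Add(3, 5), 2))), -1) = Pow(Add(-184, Add(-35, Pow(Add(3, 5), 2))), -1) = Pow(Add(-184, Add(-35, Pow(8, 2))), -1) = Pow(Add(-184, Add(-35, 64)), -1) = Pow(Add(-184, 29), -1) = Pow(-155, -1) = Rational(-1, 155)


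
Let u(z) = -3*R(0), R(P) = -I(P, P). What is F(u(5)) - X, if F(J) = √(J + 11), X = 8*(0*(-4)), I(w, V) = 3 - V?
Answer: 2*√5 ≈ 4.4721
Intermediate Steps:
R(P) = -3 + P (R(P) = -(3 - P) = -3 + P)
u(z) = 9 (u(z) = -3*(-3 + 0) = -3*(-3) = 9)
X = 0 (X = 8*0 = 0)
F(J) = √(11 + J)
F(u(5)) - X = √(11 + 9) - 1*0 = √20 + 0 = 2*√5 + 0 = 2*√5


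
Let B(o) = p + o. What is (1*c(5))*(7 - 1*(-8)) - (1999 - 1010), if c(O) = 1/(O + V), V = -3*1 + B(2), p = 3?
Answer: -6908/7 ≈ -986.86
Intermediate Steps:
B(o) = 3 + o
V = 2 (V = -3*1 + (3 + 2) = -3 + 5 = 2)
c(O) = 1/(2 + O) (c(O) = 1/(O + 2) = 1/(2 + O))
(1*c(5))*(7 - 1*(-8)) - (1999 - 1010) = (1/(2 + 5))*(7 - 1*(-8)) - (1999 - 1010) = (1/7)*(7 + 8) - 1*989 = (1*(⅐))*15 - 989 = (⅐)*15 - 989 = 15/7 - 989 = -6908/7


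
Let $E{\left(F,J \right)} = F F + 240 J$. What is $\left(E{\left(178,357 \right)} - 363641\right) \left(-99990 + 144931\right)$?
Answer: $-11067934657$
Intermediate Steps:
$E{\left(F,J \right)} = F^{2} + 240 J$
$\left(E{\left(178,357 \right)} - 363641\right) \left(-99990 + 144931\right) = \left(\left(178^{2} + 240 \cdot 357\right) - 363641\right) \left(-99990 + 144931\right) = \left(\left(31684 + 85680\right) - 363641\right) 44941 = \left(117364 - 363641\right) 44941 = \left(-246277\right) 44941 = -11067934657$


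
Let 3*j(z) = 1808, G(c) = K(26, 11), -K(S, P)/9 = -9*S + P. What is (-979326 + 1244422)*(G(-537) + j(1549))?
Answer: 2075436584/3 ≈ 6.9181e+8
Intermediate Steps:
K(S, P) = -9*P + 81*S (K(S, P) = -9*(-9*S + P) = -9*(P - 9*S) = -9*P + 81*S)
G(c) = 2007 (G(c) = -9*11 + 81*26 = -99 + 2106 = 2007)
j(z) = 1808/3 (j(z) = (⅓)*1808 = 1808/3)
(-979326 + 1244422)*(G(-537) + j(1549)) = (-979326 + 1244422)*(2007 + 1808/3) = 265096*(7829/3) = 2075436584/3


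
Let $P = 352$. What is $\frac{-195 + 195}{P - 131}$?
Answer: $0$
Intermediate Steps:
$\frac{-195 + 195}{P - 131} = \frac{-195 + 195}{352 - 131} = \frac{0}{221} = 0 \cdot \frac{1}{221} = 0$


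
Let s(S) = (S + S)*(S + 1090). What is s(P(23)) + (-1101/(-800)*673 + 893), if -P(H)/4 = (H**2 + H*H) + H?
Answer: 22375560973/800 ≈ 2.7969e+7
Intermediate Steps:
P(H) = -8*H**2 - 4*H (P(H) = -4*((H**2 + H*H) + H) = -4*((H**2 + H**2) + H) = -4*(2*H**2 + H) = -4*(H + 2*H**2) = -8*H**2 - 4*H)
s(S) = 2*S*(1090 + S) (s(S) = (2*S)*(1090 + S) = 2*S*(1090 + S))
s(P(23)) + (-1101/(-800)*673 + 893) = 2*(-4*23*(1 + 2*23))*(1090 - 4*23*(1 + 2*23)) + (-1101/(-800)*673 + 893) = 2*(-4*23*(1 + 46))*(1090 - 4*23*(1 + 46)) + (-1101*(-1/800)*673 + 893) = 2*(-4*23*47)*(1090 - 4*23*47) + ((1101/800)*673 + 893) = 2*(-4324)*(1090 - 4324) + (740973/800 + 893) = 2*(-4324)*(-3234) + 1455373/800 = 27967632 + 1455373/800 = 22375560973/800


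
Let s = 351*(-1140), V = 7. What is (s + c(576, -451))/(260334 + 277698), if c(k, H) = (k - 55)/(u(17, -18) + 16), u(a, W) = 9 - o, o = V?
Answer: -7201999/9684576 ≈ -0.74366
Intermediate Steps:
s = -400140
o = 7
u(a, W) = 2 (u(a, W) = 9 - 1*7 = 9 - 7 = 2)
c(k, H) = -55/18 + k/18 (c(k, H) = (k - 55)/(2 + 16) = (-55 + k)/18 = (-55 + k)*(1/18) = -55/18 + k/18)
(s + c(576, -451))/(260334 + 277698) = (-400140 + (-55/18 + (1/18)*576))/(260334 + 277698) = (-400140 + (-55/18 + 32))/538032 = (-400140 + 521/18)*(1/538032) = -7201999/18*1/538032 = -7201999/9684576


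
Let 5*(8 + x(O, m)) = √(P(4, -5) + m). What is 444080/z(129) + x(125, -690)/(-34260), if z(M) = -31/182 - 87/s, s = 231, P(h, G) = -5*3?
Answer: -169215499738/208415 - I*√705/171300 ≈ -8.1192e+5 - 0.000155*I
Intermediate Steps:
P(h, G) = -15
z(M) = -1095/2002 (z(M) = -31/182 - 87/231 = -31*1/182 - 87*1/231 = -31/182 - 29/77 = -1095/2002)
x(O, m) = -8 + √(-15 + m)/5
444080/z(129) + x(125, -690)/(-34260) = 444080/(-1095/2002) + (-8 + √(-15 - 690)/5)/(-34260) = 444080*(-2002/1095) + (-8 + √(-705)/5)*(-1/34260) = -177809632/219 + (-8 + (I*√705)/5)*(-1/34260) = -177809632/219 + (-8 + I*√705/5)*(-1/34260) = -177809632/219 + (2/8565 - I*√705/171300) = -169215499738/208415 - I*√705/171300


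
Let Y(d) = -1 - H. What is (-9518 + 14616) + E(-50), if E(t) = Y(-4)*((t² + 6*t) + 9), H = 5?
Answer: -8156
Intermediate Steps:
Y(d) = -6 (Y(d) = -1 - 1*5 = -1 - 5 = -6)
E(t) = -54 - 36*t - 6*t² (E(t) = -6*((t² + 6*t) + 9) = -6*(9 + t² + 6*t) = -54 - 36*t - 6*t²)
(-9518 + 14616) + E(-50) = (-9518 + 14616) + (-54 - 36*(-50) - 6*(-50)²) = 5098 + (-54 + 1800 - 6*2500) = 5098 + (-54 + 1800 - 15000) = 5098 - 13254 = -8156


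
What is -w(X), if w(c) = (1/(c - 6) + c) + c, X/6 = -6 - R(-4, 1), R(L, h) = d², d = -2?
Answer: 7921/66 ≈ 120.02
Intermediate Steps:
R(L, h) = 4 (R(L, h) = (-2)² = 4)
X = -60 (X = 6*(-6 - 1*4) = 6*(-6 - 4) = 6*(-10) = -60)
w(c) = 1/(-6 + c) + 2*c (w(c) = (1/(-6 + c) + c) + c = (c + 1/(-6 + c)) + c = 1/(-6 + c) + 2*c)
-w(X) = -(1 - 12*(-60) + 2*(-60)²)/(-6 - 60) = -(1 + 720 + 2*3600)/(-66) = -(-1)*(1 + 720 + 7200)/66 = -(-1)*7921/66 = -1*(-7921/66) = 7921/66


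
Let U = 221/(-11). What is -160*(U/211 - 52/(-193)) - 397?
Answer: -190323581/447953 ≈ -424.87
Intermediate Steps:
U = -221/11 (U = 221*(-1/11) = -221/11 ≈ -20.091)
-160*(U/211 - 52/(-193)) - 397 = -160*(-221/11/211 - 52/(-193)) - 397 = -160*(-221/11*1/211 - 52*(-1/193)) - 397 = -160*(-221/2321 + 52/193) - 397 = -160*78039/447953 - 397 = -12486240/447953 - 397 = -190323581/447953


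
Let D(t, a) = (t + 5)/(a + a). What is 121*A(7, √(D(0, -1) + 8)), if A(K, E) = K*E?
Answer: 847*√22/2 ≈ 1986.4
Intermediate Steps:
D(t, a) = (5 + t)/(2*a) (D(t, a) = (5 + t)/((2*a)) = (5 + t)*(1/(2*a)) = (5 + t)/(2*a))
A(K, E) = E*K
121*A(7, √(D(0, -1) + 8)) = 121*(√((½)*(5 + 0)/(-1) + 8)*7) = 121*(√((½)*(-1)*5 + 8)*7) = 121*(√(-5/2 + 8)*7) = 121*(√(11/2)*7) = 121*((√22/2)*7) = 121*(7*√22/2) = 847*√22/2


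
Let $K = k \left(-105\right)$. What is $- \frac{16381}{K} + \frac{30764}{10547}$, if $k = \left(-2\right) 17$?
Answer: $- \frac{62942927}{37652790} \approx -1.6717$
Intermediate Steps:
$k = -34$
$K = 3570$ ($K = \left(-34\right) \left(-105\right) = 3570$)
$- \frac{16381}{K} + \frac{30764}{10547} = - \frac{16381}{3570} + \frac{30764}{10547} = - \frac{62942927}{37652790}$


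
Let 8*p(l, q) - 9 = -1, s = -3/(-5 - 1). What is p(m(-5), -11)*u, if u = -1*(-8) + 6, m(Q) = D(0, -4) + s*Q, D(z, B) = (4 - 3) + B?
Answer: 14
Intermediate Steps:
D(z, B) = 1 + B
s = ½ (s = -3/(-6) = -3*(-⅙) = ½ ≈ 0.50000)
m(Q) = -3 + Q/2 (m(Q) = (1 - 4) + Q/2 = -3 + Q/2)
u = 14 (u = 8 + 6 = 14)
p(l, q) = 1 (p(l, q) = 9/8 + (⅛)*(-1) = 9/8 - ⅛ = 1)
p(m(-5), -11)*u = 1*14 = 14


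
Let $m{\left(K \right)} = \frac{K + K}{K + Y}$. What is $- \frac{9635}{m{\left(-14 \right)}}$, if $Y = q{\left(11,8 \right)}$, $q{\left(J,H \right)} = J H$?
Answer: $\frac{356495}{14} \approx 25464.0$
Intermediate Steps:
$q{\left(J,H \right)} = H J$
$Y = 88$ ($Y = 8 \cdot 11 = 88$)
$m{\left(K \right)} = \frac{2 K}{88 + K}$ ($m{\left(K \right)} = \frac{K + K}{K + 88} = \frac{2 K}{88 + K}$)
$- \frac{9635}{m{\left(-14 \right)}} = - \frac{9635}{2 \left(-14\right) \frac{1}{88 - 14}} = - \frac{9635}{2 \left(-14\right) \frac{1}{74}} = - \frac{9635}{- \frac{14}{37}} = \left(-9635\right) \left(- \frac{37}{14}\right) = \frac{356495}{14}$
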